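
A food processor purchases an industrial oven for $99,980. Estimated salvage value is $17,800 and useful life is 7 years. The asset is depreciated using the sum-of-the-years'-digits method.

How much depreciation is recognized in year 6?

Depreciable base = $99,980 − $17,800 = $82,180.
Sum of the years' digits = 7+6+5+4+3+2+1 = 28.
Year 1: $82,180 × 7/28 = $20,545. Book value $79,435.
Year 2: $82,180 × 6/28 = $17,610. Book value $61,825.
Year 3: $82,180 × 5/28 = $14,675. Book value $47,150.
Year 4: $82,180 × 4/28 = $11,740. Book value $35,410.
Year 5: $82,180 × 3/28 = $8,805. Book value $26,605.
Year 6: $82,180 × 2/28 = $5,870. Book value $20,735.

$5,870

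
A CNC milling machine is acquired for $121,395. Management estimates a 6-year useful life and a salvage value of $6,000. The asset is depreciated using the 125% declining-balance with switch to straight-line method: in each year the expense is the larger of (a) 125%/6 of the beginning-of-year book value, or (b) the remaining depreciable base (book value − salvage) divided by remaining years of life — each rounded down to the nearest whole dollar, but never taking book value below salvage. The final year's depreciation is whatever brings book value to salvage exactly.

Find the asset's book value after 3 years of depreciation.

Depreciable base = $121,395 − $6,000 = $115,395.
Year 1: DB = ⌊$121,395 × 125%/6⌋ = $25,290; SL = ⌊$115,395/6⌋ = $19,232 → take DB $25,290. Book value $96,105.
Year 2: DB = ⌊$96,105 × 125%/6⌋ = $20,021; SL = ⌊$90,105/5⌋ = $18,021 → take DB $20,021. Book value $76,084.
Year 3: DB = ⌊$76,084 × 125%/6⌋ = $15,850; SL = ⌊$70,084/4⌋ = $17,521 → take SL $17,521. Book value $58,563.

$58,563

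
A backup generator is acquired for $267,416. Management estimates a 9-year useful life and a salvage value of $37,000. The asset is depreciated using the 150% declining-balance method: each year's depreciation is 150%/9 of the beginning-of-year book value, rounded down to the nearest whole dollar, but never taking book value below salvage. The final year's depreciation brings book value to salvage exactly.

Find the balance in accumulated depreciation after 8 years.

Depreciable base = $267,416 − $37,000 = $230,416.
Year 1: ⌊$267,416 × 150%/9⌋ = $44,569. Book value $222,847.
Year 2: ⌊$222,847 × 150%/9⌋ = $37,141. Book value $185,706.
Year 3: ⌊$185,706 × 150%/9⌋ = $30,951. Book value $154,755.
Year 4: ⌊$154,755 × 150%/9⌋ = $25,792. Book value $128,963.
Year 5: ⌊$128,963 × 150%/9⌋ = $21,493. Book value $107,470.
Year 6: ⌊$107,470 × 150%/9⌋ = $17,911. Book value $89,559.
Year 7: ⌊$89,559 × 150%/9⌋ = $14,926. Book value $74,633.
Year 8: ⌊$74,633 × 150%/9⌋ = $12,438. Book value $62,195.
Accumulated through year 8 = $267,416 − $62,195 = $205,221.

$205,221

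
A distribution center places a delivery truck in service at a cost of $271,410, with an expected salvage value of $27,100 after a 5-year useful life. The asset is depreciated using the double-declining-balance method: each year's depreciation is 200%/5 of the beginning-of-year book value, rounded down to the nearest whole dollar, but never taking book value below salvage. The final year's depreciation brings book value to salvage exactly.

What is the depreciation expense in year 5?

$8,075

Depreciable base = $271,410 − $27,100 = $244,310.
Year 1: ⌊$271,410 × 200%/5⌋ = $108,564. Book value $162,846.
Year 2: ⌊$162,846 × 200%/5⌋ = $65,138. Book value $97,708.
Year 3: ⌊$97,708 × 200%/5⌋ = $39,083. Book value $58,625.
Year 4: ⌊$58,625 × 200%/5⌋ = $23,450. Book value $35,175.
Year 5 (final): $35,175 − $27,100 = $8,075. Book value $27,100.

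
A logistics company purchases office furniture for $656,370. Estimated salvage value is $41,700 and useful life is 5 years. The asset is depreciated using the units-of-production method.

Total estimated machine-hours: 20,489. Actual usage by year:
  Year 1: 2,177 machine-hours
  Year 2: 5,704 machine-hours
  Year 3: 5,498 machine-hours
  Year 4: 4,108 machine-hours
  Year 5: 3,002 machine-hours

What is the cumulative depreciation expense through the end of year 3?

Depreciable base = $656,370 − $41,700 = $614,670.
Rate = $614,670 / 20,489 machine-hours = $30 per machine-hour.
Year 1: 2,177 × $30 = $65,310. Book value $591,060.
Year 2: 5,704 × $30 = $171,120. Book value $419,940.
Year 3: 5,498 × $30 = $164,940. Book value $255,000.
Accumulated through year 3 = $656,370 − $255,000 = $401,370.

$401,370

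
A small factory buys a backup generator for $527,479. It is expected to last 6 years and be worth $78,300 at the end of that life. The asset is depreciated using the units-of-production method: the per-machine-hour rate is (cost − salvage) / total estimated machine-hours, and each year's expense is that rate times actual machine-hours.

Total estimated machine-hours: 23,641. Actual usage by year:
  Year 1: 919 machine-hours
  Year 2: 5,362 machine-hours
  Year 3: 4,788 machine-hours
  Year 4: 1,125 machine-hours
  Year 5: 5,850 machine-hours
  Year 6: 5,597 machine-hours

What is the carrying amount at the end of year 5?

Depreciable base = $527,479 − $78,300 = $449,179.
Rate = $449,179 / 23,641 machine-hours = $19 per machine-hour.
Year 1: 919 × $19 = $17,461. Book value $510,018.
Year 2: 5,362 × $19 = $101,878. Book value $408,140.
Year 3: 4,788 × $19 = $90,972. Book value $317,168.
Year 4: 1,125 × $19 = $21,375. Book value $295,793.
Year 5: 5,850 × $19 = $111,150. Book value $184,643.

$184,643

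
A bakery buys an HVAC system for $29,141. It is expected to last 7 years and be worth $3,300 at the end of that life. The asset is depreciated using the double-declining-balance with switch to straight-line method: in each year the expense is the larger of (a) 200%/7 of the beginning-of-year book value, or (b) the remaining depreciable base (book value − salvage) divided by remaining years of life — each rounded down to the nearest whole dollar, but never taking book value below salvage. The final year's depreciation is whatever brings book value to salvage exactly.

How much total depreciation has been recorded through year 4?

Depreciable base = $29,141 − $3,300 = $25,841.
Year 1: DB = ⌊$29,141 × 200%/7⌋ = $8,326; SL = ⌊$25,841/7⌋ = $3,691 → take DB $8,326. Book value $20,815.
Year 2: DB = ⌊$20,815 × 200%/7⌋ = $5,947; SL = ⌊$17,515/6⌋ = $2,919 → take DB $5,947. Book value $14,868.
Year 3: DB = ⌊$14,868 × 200%/7⌋ = $4,248; SL = ⌊$11,568/5⌋ = $2,313 → take DB $4,248. Book value $10,620.
Year 4: DB = ⌊$10,620 × 200%/7⌋ = $3,034; SL = ⌊$7,320/4⌋ = $1,830 → take DB $3,034. Book value $7,586.
Accumulated through year 4 = $29,141 − $7,586 = $21,555.

$21,555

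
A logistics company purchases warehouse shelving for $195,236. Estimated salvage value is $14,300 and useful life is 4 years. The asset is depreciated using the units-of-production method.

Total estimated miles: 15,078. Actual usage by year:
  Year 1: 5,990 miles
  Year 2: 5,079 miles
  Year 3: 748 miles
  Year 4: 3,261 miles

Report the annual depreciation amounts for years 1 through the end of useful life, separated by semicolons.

$71,880; $60,948; $8,976; $39,132

Depreciable base = $195,236 − $14,300 = $180,936.
Rate = $180,936 / 15,078 miles = $12 per mile.
Year 1: 5,990 × $12 = $71,880. Book value $123,356.
Year 2: 5,079 × $12 = $60,948. Book value $62,408.
Year 3: 748 × $12 = $8,976. Book value $53,432.
Year 4: 3,261 × $12 = $39,132. Book value $14,300.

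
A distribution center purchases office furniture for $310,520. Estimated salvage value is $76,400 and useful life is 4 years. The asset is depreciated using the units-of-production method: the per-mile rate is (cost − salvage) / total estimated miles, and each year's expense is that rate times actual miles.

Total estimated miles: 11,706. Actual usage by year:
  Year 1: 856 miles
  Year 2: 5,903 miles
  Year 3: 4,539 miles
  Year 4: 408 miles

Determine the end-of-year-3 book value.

$84,560

Depreciable base = $310,520 − $76,400 = $234,120.
Rate = $234,120 / 11,706 miles = $20 per mile.
Year 1: 856 × $20 = $17,120. Book value $293,400.
Year 2: 5,903 × $20 = $118,060. Book value $175,340.
Year 3: 4,539 × $20 = $90,780. Book value $84,560.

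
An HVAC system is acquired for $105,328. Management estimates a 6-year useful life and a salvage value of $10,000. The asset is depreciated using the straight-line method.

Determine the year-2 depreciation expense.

Depreciable base = $105,328 − $10,000 = $95,328.
Annual expense = $95,328 / 6 = $15,888.

$15,888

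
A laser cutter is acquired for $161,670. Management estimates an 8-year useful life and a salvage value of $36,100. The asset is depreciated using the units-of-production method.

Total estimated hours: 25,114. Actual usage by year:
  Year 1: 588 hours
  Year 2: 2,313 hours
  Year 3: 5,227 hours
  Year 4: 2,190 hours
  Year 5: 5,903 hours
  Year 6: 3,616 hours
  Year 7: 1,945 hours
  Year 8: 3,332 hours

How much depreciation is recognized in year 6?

$18,080

Depreciable base = $161,670 − $36,100 = $125,570.
Rate = $125,570 / 25,114 hours = $5 per hour.
Year 1: 588 × $5 = $2,940. Book value $158,730.
Year 2: 2,313 × $5 = $11,565. Book value $147,165.
Year 3: 5,227 × $5 = $26,135. Book value $121,030.
Year 4: 2,190 × $5 = $10,950. Book value $110,080.
Year 5: 5,903 × $5 = $29,515. Book value $80,565.
Year 6: 3,616 × $5 = $18,080. Book value $62,485.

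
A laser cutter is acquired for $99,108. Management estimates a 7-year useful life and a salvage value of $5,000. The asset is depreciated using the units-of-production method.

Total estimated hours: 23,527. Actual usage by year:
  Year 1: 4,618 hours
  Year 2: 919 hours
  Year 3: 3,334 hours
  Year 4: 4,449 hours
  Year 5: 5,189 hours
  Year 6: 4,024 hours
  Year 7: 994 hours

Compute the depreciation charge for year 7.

$3,976

Depreciable base = $99,108 − $5,000 = $94,108.
Rate = $94,108 / 23,527 hours = $4 per hour.
Year 1: 4,618 × $4 = $18,472. Book value $80,636.
Year 2: 919 × $4 = $3,676. Book value $76,960.
Year 3: 3,334 × $4 = $13,336. Book value $63,624.
Year 4: 4,449 × $4 = $17,796. Book value $45,828.
Year 5: 5,189 × $4 = $20,756. Book value $25,072.
Year 6: 4,024 × $4 = $16,096. Book value $8,976.
Year 7: 994 × $4 = $3,976. Book value $5,000.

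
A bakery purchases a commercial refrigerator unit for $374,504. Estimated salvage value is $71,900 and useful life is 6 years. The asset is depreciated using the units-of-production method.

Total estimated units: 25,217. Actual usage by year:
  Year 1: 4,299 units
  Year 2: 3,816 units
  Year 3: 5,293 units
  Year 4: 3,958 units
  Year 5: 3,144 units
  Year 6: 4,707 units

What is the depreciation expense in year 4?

Depreciable base = $374,504 − $71,900 = $302,604.
Rate = $302,604 / 25,217 units = $12 per unit.
Year 1: 4,299 × $12 = $51,588. Book value $322,916.
Year 2: 3,816 × $12 = $45,792. Book value $277,124.
Year 3: 5,293 × $12 = $63,516. Book value $213,608.
Year 4: 3,958 × $12 = $47,496. Book value $166,112.

$47,496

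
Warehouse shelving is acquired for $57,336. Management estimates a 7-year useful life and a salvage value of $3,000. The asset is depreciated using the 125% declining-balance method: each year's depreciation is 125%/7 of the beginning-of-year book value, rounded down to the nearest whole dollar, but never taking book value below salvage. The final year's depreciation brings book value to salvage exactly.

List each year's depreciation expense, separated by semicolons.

$10,238; $8,410; $6,908; $5,675; $4,661; $3,829; $14,615

Depreciable base = $57,336 − $3,000 = $54,336.
Year 1: ⌊$57,336 × 125%/7⌋ = $10,238. Book value $47,098.
Year 2: ⌊$47,098 × 125%/7⌋ = $8,410. Book value $38,688.
Year 3: ⌊$38,688 × 125%/7⌋ = $6,908. Book value $31,780.
Year 4: ⌊$31,780 × 125%/7⌋ = $5,675. Book value $26,105.
Year 5: ⌊$26,105 × 125%/7⌋ = $4,661. Book value $21,444.
Year 6: ⌊$21,444 × 125%/7⌋ = $3,829. Book value $17,615.
Year 7 (final): $17,615 − $3,000 = $14,615. Book value $3,000.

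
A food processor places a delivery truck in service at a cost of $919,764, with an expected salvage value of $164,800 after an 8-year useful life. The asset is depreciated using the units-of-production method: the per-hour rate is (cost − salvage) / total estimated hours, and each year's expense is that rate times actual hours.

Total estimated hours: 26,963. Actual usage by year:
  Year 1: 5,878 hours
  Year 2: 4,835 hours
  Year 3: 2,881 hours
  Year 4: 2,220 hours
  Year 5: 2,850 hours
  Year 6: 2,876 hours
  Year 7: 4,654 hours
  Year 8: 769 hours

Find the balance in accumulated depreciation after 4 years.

$442,792

Depreciable base = $919,764 − $164,800 = $754,964.
Rate = $754,964 / 26,963 hours = $28 per hour.
Year 1: 5,878 × $28 = $164,584. Book value $755,180.
Year 2: 4,835 × $28 = $135,380. Book value $619,800.
Year 3: 2,881 × $28 = $80,668. Book value $539,132.
Year 4: 2,220 × $28 = $62,160. Book value $476,972.
Accumulated through year 4 = $919,764 − $476,972 = $442,792.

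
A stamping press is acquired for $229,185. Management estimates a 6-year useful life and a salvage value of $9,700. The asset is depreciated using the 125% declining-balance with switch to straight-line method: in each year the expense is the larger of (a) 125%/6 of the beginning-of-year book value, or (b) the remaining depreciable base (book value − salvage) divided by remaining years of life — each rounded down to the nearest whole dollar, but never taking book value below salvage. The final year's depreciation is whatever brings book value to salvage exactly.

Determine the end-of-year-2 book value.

$143,640

Depreciable base = $229,185 − $9,700 = $219,485.
Year 1: DB = ⌊$229,185 × 125%/6⌋ = $47,746; SL = ⌊$219,485/6⌋ = $36,580 → take DB $47,746. Book value $181,439.
Year 2: DB = ⌊$181,439 × 125%/6⌋ = $37,799; SL = ⌊$171,739/5⌋ = $34,347 → take DB $37,799. Book value $143,640.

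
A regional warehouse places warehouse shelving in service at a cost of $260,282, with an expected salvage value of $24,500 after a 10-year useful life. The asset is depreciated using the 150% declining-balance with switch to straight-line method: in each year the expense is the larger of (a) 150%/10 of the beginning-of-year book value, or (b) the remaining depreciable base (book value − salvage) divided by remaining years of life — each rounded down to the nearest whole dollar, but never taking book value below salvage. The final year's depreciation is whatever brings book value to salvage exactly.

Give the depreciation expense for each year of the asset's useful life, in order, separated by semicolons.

Depreciable base = $260,282 − $24,500 = $235,782.
Year 1: DB = ⌊$260,282 × 150%/10⌋ = $39,042; SL = ⌊$235,782/10⌋ = $23,578 → take DB $39,042. Book value $221,240.
Year 2: DB = ⌊$221,240 × 150%/10⌋ = $33,186; SL = ⌊$196,740/9⌋ = $21,860 → take DB $33,186. Book value $188,054.
Year 3: DB = ⌊$188,054 × 150%/10⌋ = $28,208; SL = ⌊$163,554/8⌋ = $20,444 → take DB $28,208. Book value $159,846.
Year 4: DB = ⌊$159,846 × 150%/10⌋ = $23,976; SL = ⌊$135,346/7⌋ = $19,335 → take DB $23,976. Book value $135,870.
Year 5: DB = ⌊$135,870 × 150%/10⌋ = $20,380; SL = ⌊$111,370/6⌋ = $18,561 → take DB $20,380. Book value $115,490.
Year 6: DB = ⌊$115,490 × 150%/10⌋ = $17,323; SL = ⌊$90,990/5⌋ = $18,198 → take SL $18,198. Book value $97,292.
Year 7: DB = ⌊$97,292 × 150%/10⌋ = $14,593; SL = ⌊$72,792/4⌋ = $18,198 → take SL $18,198. Book value $79,094.
Year 8: DB = ⌊$79,094 × 150%/10⌋ = $11,864; SL = ⌊$54,594/3⌋ = $18,198 → take SL $18,198. Book value $60,896.
Year 9: DB = ⌊$60,896 × 150%/10⌋ = $9,134; SL = ⌊$36,396/2⌋ = $18,198 → take SL $18,198. Book value $42,698.
Year 10 (final): $42,698 − $24,500 = $18,198. Book value $24,500.

$39,042; $33,186; $28,208; $23,976; $20,380; $18,198; $18,198; $18,198; $18,198; $18,198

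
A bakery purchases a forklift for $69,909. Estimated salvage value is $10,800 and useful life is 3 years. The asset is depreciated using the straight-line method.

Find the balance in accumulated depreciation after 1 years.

$19,703

Depreciable base = $69,909 − $10,800 = $59,109.
Annual expense = $59,109 / 3 = $19,703.
End of year 1: book value $50,206.
Accumulated through year 1 = $69,909 − $50,206 = $19,703.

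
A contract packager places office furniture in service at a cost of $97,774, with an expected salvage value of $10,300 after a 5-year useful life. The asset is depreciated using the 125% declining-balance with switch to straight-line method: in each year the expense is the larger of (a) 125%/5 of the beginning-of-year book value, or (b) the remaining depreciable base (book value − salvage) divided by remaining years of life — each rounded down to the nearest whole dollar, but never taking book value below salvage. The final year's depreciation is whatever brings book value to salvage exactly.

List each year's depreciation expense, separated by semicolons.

Depreciable base = $97,774 − $10,300 = $87,474.
Year 1: DB = ⌊$97,774 × 125%/5⌋ = $24,443; SL = ⌊$87,474/5⌋ = $17,494 → take DB $24,443. Book value $73,331.
Year 2: DB = ⌊$73,331 × 125%/5⌋ = $18,332; SL = ⌊$63,031/4⌋ = $15,757 → take DB $18,332. Book value $54,999.
Year 3: DB = ⌊$54,999 × 125%/5⌋ = $13,749; SL = ⌊$44,699/3⌋ = $14,899 → take SL $14,899. Book value $40,100.
Year 4: DB = ⌊$40,100 × 125%/5⌋ = $10,025; SL = ⌊$29,800/2⌋ = $14,900 → take SL $14,900. Book value $25,200.
Year 5 (final): $25,200 − $10,300 = $14,900. Book value $10,300.

$24,443; $18,332; $14,899; $14,900; $14,900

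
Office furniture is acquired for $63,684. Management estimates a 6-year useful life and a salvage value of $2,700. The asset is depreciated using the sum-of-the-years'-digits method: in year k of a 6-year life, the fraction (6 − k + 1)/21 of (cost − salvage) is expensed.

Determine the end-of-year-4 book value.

Depreciable base = $63,684 − $2,700 = $60,984.
Sum of the years' digits = 6+5+4+3+2+1 = 21.
Year 1: $60,984 × 6/21 = $17,424. Book value $46,260.
Year 2: $60,984 × 5/21 = $14,520. Book value $31,740.
Year 3: $60,984 × 4/21 = $11,616. Book value $20,124.
Year 4: $60,984 × 3/21 = $8,712. Book value $11,412.

$11,412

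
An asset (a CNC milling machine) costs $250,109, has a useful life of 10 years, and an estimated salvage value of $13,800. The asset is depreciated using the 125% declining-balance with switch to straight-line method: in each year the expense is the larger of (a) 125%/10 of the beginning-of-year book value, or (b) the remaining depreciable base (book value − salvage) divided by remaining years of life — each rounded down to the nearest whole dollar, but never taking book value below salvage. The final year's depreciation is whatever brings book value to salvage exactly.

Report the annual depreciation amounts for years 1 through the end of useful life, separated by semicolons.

Depreciable base = $250,109 − $13,800 = $236,309.
Year 1: DB = ⌊$250,109 × 125%/10⌋ = $31,263; SL = ⌊$236,309/10⌋ = $23,630 → take DB $31,263. Book value $218,846.
Year 2: DB = ⌊$218,846 × 125%/10⌋ = $27,355; SL = ⌊$205,046/9⌋ = $22,782 → take DB $27,355. Book value $191,491.
Year 3: DB = ⌊$191,491 × 125%/10⌋ = $23,936; SL = ⌊$177,691/8⌋ = $22,211 → take DB $23,936. Book value $167,555.
Year 4: DB = ⌊$167,555 × 125%/10⌋ = $20,944; SL = ⌊$153,755/7⌋ = $21,965 → take SL $21,965. Book value $145,590.
Year 5: DB = ⌊$145,590 × 125%/10⌋ = $18,198; SL = ⌊$131,790/6⌋ = $21,965 → take SL $21,965. Book value $123,625.
Year 6: DB = ⌊$123,625 × 125%/10⌋ = $15,453; SL = ⌊$109,825/5⌋ = $21,965 → take SL $21,965. Book value $101,660.
Year 7: DB = ⌊$101,660 × 125%/10⌋ = $12,707; SL = ⌊$87,860/4⌋ = $21,965 → take SL $21,965. Book value $79,695.
Year 8: DB = ⌊$79,695 × 125%/10⌋ = $9,961; SL = ⌊$65,895/3⌋ = $21,965 → take SL $21,965. Book value $57,730.
Year 9: DB = ⌊$57,730 × 125%/10⌋ = $7,216; SL = ⌊$43,930/2⌋ = $21,965 → take SL $21,965. Book value $35,765.
Year 10 (final): $35,765 − $13,800 = $21,965. Book value $13,800.

$31,263; $27,355; $23,936; $21,965; $21,965; $21,965; $21,965; $21,965; $21,965; $21,965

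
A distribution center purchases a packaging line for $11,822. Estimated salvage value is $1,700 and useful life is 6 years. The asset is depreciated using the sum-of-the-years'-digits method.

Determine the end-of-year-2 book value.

Depreciable base = $11,822 − $1,700 = $10,122.
Sum of the years' digits = 6+5+4+3+2+1 = 21.
Year 1: $10,122 × 6/21 = $2,892. Book value $8,930.
Year 2: $10,122 × 5/21 = $2,410. Book value $6,520.

$6,520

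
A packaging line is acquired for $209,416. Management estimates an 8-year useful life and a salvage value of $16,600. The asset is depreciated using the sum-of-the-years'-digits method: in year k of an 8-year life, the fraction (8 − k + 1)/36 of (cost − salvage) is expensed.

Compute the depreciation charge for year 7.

Depreciable base = $209,416 − $16,600 = $192,816.
Sum of the years' digits = 8+7+6+5+4+3+2+1 = 36.
Year 1: $192,816 × 8/36 = $42,848. Book value $166,568.
Year 2: $192,816 × 7/36 = $37,492. Book value $129,076.
Year 3: $192,816 × 6/36 = $32,136. Book value $96,940.
Year 4: $192,816 × 5/36 = $26,780. Book value $70,160.
Year 5: $192,816 × 4/36 = $21,424. Book value $48,736.
Year 6: $192,816 × 3/36 = $16,068. Book value $32,668.
Year 7: $192,816 × 2/36 = $10,712. Book value $21,956.

$10,712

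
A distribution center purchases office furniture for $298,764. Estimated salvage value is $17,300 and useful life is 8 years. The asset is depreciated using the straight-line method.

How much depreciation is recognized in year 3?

Depreciable base = $298,764 − $17,300 = $281,464.
Annual expense = $281,464 / 8 = $35,183.

$35,183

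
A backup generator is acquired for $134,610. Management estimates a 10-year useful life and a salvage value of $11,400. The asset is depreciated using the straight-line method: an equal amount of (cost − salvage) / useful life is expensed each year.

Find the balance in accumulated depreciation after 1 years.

$12,321

Depreciable base = $134,610 − $11,400 = $123,210.
Annual expense = $123,210 / 10 = $12,321.
End of year 1: book value $122,289.
Accumulated through year 1 = $134,610 − $122,289 = $12,321.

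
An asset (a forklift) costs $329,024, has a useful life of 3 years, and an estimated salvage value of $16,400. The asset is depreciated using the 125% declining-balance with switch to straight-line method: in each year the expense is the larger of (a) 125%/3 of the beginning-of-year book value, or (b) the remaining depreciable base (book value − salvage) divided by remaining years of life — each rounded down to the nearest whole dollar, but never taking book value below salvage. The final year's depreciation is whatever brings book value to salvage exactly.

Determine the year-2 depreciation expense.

$87,765

Depreciable base = $329,024 − $16,400 = $312,624.
Year 1: DB = ⌊$329,024 × 125%/3⌋ = $137,093; SL = ⌊$312,624/3⌋ = $104,208 → take DB $137,093. Book value $191,931.
Year 2: DB = ⌊$191,931 × 125%/3⌋ = $79,971; SL = ⌊$175,531/2⌋ = $87,765 → take SL $87,765. Book value $104,166.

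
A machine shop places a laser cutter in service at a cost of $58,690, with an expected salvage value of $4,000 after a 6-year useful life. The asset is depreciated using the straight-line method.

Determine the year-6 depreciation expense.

$9,115

Depreciable base = $58,690 − $4,000 = $54,690.
Annual expense = $54,690 / 6 = $9,115.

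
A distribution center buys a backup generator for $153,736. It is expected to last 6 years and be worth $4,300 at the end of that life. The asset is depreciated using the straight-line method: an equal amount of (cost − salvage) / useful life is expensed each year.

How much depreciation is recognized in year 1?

Depreciable base = $153,736 − $4,300 = $149,436.
Annual expense = $149,436 / 6 = $24,906.

$24,906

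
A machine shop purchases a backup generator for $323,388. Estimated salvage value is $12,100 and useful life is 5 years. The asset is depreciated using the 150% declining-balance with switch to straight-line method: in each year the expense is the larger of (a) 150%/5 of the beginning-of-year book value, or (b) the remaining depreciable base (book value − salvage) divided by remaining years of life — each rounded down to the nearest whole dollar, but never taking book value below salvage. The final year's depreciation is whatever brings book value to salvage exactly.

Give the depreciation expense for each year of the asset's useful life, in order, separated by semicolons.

Depreciable base = $323,388 − $12,100 = $311,288.
Year 1: DB = ⌊$323,388 × 150%/5⌋ = $97,016; SL = ⌊$311,288/5⌋ = $62,257 → take DB $97,016. Book value $226,372.
Year 2: DB = ⌊$226,372 × 150%/5⌋ = $67,911; SL = ⌊$214,272/4⌋ = $53,568 → take DB $67,911. Book value $158,461.
Year 3: DB = ⌊$158,461 × 150%/5⌋ = $47,538; SL = ⌊$146,361/3⌋ = $48,787 → take SL $48,787. Book value $109,674.
Year 4: DB = ⌊$109,674 × 150%/5⌋ = $32,902; SL = ⌊$97,574/2⌋ = $48,787 → take SL $48,787. Book value $60,887.
Year 5 (final): $60,887 − $12,100 = $48,787. Book value $12,100.

$97,016; $67,911; $48,787; $48,787; $48,787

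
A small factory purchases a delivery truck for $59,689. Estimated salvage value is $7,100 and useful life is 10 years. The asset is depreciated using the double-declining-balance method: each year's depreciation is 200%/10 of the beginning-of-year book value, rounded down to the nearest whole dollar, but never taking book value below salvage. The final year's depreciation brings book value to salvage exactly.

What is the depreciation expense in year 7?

Depreciable base = $59,689 − $7,100 = $52,589.
Year 1: ⌊$59,689 × 200%/10⌋ = $11,937. Book value $47,752.
Year 2: ⌊$47,752 × 200%/10⌋ = $9,550. Book value $38,202.
Year 3: ⌊$38,202 × 200%/10⌋ = $7,640. Book value $30,562.
Year 4: ⌊$30,562 × 200%/10⌋ = $6,112. Book value $24,450.
Year 5: ⌊$24,450 × 200%/10⌋ = $4,890. Book value $19,560.
Year 6: ⌊$19,560 × 200%/10⌋ = $3,912. Book value $15,648.
Year 7: ⌊$15,648 × 200%/10⌋ = $3,129. Book value $12,519.

$3,129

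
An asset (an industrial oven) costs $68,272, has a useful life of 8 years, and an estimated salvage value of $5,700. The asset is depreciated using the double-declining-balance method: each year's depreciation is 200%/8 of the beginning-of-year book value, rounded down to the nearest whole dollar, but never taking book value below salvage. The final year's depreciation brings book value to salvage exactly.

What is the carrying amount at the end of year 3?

$28,803

Depreciable base = $68,272 − $5,700 = $62,572.
Year 1: ⌊$68,272 × 200%/8⌋ = $17,068. Book value $51,204.
Year 2: ⌊$51,204 × 200%/8⌋ = $12,801. Book value $38,403.
Year 3: ⌊$38,403 × 200%/8⌋ = $9,600. Book value $28,803.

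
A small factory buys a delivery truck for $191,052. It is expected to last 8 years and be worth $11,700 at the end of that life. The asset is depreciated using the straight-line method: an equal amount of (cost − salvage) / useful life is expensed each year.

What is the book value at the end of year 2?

$146,214

Depreciable base = $191,052 − $11,700 = $179,352.
Annual expense = $179,352 / 8 = $22,419.
End of year 1: book value $168,633.
End of year 2: book value $146,214.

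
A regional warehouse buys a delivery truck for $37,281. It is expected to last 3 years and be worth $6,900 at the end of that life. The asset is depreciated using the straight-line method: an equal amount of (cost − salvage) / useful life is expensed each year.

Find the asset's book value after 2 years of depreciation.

Depreciable base = $37,281 − $6,900 = $30,381.
Annual expense = $30,381 / 3 = $10,127.
End of year 1: book value $27,154.
End of year 2: book value $17,027.

$17,027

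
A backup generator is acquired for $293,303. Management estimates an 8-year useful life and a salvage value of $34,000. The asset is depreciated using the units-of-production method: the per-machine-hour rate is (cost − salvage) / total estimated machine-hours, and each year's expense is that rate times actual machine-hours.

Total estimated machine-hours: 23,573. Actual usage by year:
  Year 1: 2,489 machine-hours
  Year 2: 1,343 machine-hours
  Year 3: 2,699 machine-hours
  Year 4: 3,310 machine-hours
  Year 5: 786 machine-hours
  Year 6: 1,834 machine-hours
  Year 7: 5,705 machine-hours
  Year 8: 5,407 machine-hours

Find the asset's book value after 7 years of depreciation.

$93,477

Depreciable base = $293,303 − $34,000 = $259,303.
Rate = $259,303 / 23,573 machine-hours = $11 per machine-hour.
Year 1: 2,489 × $11 = $27,379. Book value $265,924.
Year 2: 1,343 × $11 = $14,773. Book value $251,151.
Year 3: 2,699 × $11 = $29,689. Book value $221,462.
Year 4: 3,310 × $11 = $36,410. Book value $185,052.
Year 5: 786 × $11 = $8,646. Book value $176,406.
Year 6: 1,834 × $11 = $20,174. Book value $156,232.
Year 7: 5,705 × $11 = $62,755. Book value $93,477.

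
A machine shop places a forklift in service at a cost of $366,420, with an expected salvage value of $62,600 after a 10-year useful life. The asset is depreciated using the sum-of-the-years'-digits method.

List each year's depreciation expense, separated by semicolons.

$55,240; $49,716; $44,192; $38,668; $33,144; $27,620; $22,096; $16,572; $11,048; $5,524

Depreciable base = $366,420 − $62,600 = $303,820.
Sum of the years' digits = 10+9+8+7+6+5+4+3+2+1 = 55.
Year 1: $303,820 × 10/55 = $55,240. Book value $311,180.
Year 2: $303,820 × 9/55 = $49,716. Book value $261,464.
Year 3: $303,820 × 8/55 = $44,192. Book value $217,272.
Year 4: $303,820 × 7/55 = $38,668. Book value $178,604.
Year 5: $303,820 × 6/55 = $33,144. Book value $145,460.
Year 6: $303,820 × 5/55 = $27,620. Book value $117,840.
Year 7: $303,820 × 4/55 = $22,096. Book value $95,744.
Year 8: $303,820 × 3/55 = $16,572. Book value $79,172.
Year 9: $303,820 × 2/55 = $11,048. Book value $68,124.
Year 10: $303,820 × 1/55 = $5,524. Book value $62,600.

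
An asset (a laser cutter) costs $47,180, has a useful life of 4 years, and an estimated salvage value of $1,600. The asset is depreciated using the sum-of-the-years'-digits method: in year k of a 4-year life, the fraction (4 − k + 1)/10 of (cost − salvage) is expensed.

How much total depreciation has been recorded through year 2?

$31,906

Depreciable base = $47,180 − $1,600 = $45,580.
Sum of the years' digits = 4+3+2+1 = 10.
Year 1: $45,580 × 4/10 = $18,232. Book value $28,948.
Year 2: $45,580 × 3/10 = $13,674. Book value $15,274.
Accumulated through year 2 = $47,180 − $15,274 = $31,906.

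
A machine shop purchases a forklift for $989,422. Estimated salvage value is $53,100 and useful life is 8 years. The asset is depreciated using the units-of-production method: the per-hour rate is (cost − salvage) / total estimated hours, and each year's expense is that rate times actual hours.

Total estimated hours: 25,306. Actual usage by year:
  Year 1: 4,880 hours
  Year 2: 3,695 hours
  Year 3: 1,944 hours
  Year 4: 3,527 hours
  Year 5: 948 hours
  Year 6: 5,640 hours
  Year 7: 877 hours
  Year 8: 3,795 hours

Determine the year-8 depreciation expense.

Depreciable base = $989,422 − $53,100 = $936,322.
Rate = $936,322 / 25,306 hours = $37 per hour.
Year 1: 4,880 × $37 = $180,560. Book value $808,862.
Year 2: 3,695 × $37 = $136,715. Book value $672,147.
Year 3: 1,944 × $37 = $71,928. Book value $600,219.
Year 4: 3,527 × $37 = $130,499. Book value $469,720.
Year 5: 948 × $37 = $35,076. Book value $434,644.
Year 6: 5,640 × $37 = $208,680. Book value $225,964.
Year 7: 877 × $37 = $32,449. Book value $193,515.
Year 8: 3,795 × $37 = $140,415. Book value $53,100.

$140,415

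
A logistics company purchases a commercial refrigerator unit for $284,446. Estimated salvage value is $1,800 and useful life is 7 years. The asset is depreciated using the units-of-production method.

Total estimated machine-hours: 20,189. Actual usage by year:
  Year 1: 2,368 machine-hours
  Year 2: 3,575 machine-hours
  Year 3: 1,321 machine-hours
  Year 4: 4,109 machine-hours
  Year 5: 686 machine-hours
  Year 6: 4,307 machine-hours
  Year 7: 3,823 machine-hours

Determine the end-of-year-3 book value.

Depreciable base = $284,446 − $1,800 = $282,646.
Rate = $282,646 / 20,189 machine-hours = $14 per machine-hour.
Year 1: 2,368 × $14 = $33,152. Book value $251,294.
Year 2: 3,575 × $14 = $50,050. Book value $201,244.
Year 3: 1,321 × $14 = $18,494. Book value $182,750.

$182,750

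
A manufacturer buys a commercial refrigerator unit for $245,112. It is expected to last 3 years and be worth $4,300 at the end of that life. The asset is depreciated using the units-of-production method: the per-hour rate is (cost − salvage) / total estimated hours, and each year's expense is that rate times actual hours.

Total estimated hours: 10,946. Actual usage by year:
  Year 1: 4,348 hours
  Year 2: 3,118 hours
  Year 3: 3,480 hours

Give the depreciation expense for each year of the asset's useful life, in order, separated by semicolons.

$95,656; $68,596; $76,560

Depreciable base = $245,112 − $4,300 = $240,812.
Rate = $240,812 / 10,946 hours = $22 per hour.
Year 1: 4,348 × $22 = $95,656. Book value $149,456.
Year 2: 3,118 × $22 = $68,596. Book value $80,860.
Year 3: 3,480 × $22 = $76,560. Book value $4,300.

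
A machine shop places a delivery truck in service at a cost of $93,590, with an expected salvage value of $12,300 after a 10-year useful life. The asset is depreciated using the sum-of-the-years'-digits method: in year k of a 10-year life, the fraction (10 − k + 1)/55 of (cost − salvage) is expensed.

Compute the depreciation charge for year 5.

Depreciable base = $93,590 − $12,300 = $81,290.
Sum of the years' digits = 10+9+8+7+6+5+4+3+2+1 = 55.
Year 1: $81,290 × 10/55 = $14,780. Book value $78,810.
Year 2: $81,290 × 9/55 = $13,302. Book value $65,508.
Year 3: $81,290 × 8/55 = $11,824. Book value $53,684.
Year 4: $81,290 × 7/55 = $10,346. Book value $43,338.
Year 5: $81,290 × 6/55 = $8,868. Book value $34,470.

$8,868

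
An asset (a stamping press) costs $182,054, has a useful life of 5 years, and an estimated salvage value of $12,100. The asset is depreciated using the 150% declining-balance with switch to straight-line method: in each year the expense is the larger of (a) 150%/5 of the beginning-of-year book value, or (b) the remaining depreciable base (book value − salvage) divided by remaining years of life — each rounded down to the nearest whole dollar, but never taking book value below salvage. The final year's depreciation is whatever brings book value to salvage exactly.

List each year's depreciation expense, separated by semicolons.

$54,616; $38,231; $26,762; $25,172; $25,173

Depreciable base = $182,054 − $12,100 = $169,954.
Year 1: DB = ⌊$182,054 × 150%/5⌋ = $54,616; SL = ⌊$169,954/5⌋ = $33,990 → take DB $54,616. Book value $127,438.
Year 2: DB = ⌊$127,438 × 150%/5⌋ = $38,231; SL = ⌊$115,338/4⌋ = $28,834 → take DB $38,231. Book value $89,207.
Year 3: DB = ⌊$89,207 × 150%/5⌋ = $26,762; SL = ⌊$77,107/3⌋ = $25,702 → take DB $26,762. Book value $62,445.
Year 4: DB = ⌊$62,445 × 150%/5⌋ = $18,733; SL = ⌊$50,345/2⌋ = $25,172 → take SL $25,172. Book value $37,273.
Year 5 (final): $37,273 − $12,100 = $25,173. Book value $12,100.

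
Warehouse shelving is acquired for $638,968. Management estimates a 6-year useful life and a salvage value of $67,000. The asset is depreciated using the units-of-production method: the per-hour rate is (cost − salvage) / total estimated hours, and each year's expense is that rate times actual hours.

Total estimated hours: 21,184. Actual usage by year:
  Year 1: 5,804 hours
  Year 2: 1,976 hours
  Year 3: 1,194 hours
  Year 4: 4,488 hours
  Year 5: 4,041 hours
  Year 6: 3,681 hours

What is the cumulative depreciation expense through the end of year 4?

Depreciable base = $638,968 − $67,000 = $571,968.
Rate = $571,968 / 21,184 hours = $27 per hour.
Year 1: 5,804 × $27 = $156,708. Book value $482,260.
Year 2: 1,976 × $27 = $53,352. Book value $428,908.
Year 3: 1,194 × $27 = $32,238. Book value $396,670.
Year 4: 4,488 × $27 = $121,176. Book value $275,494.
Accumulated through year 4 = $638,968 − $275,494 = $363,474.

$363,474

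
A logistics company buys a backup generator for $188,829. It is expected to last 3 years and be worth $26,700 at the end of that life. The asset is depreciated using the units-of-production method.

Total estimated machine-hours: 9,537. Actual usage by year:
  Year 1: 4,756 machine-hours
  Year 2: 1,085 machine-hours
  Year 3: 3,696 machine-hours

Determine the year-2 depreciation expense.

$18,445

Depreciable base = $188,829 − $26,700 = $162,129.
Rate = $162,129 / 9,537 machine-hours = $17 per machine-hour.
Year 1: 4,756 × $17 = $80,852. Book value $107,977.
Year 2: 1,085 × $17 = $18,445. Book value $89,532.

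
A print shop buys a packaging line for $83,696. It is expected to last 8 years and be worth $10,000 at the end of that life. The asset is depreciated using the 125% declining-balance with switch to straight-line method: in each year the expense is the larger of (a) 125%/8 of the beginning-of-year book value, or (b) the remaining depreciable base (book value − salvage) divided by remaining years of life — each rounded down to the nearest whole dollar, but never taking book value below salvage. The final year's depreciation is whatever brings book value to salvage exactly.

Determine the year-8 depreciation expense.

Depreciable base = $83,696 − $10,000 = $73,696.
Year 1: DB = ⌊$83,696 × 125%/8⌋ = $13,077; SL = ⌊$73,696/8⌋ = $9,212 → take DB $13,077. Book value $70,619.
Year 2: DB = ⌊$70,619 × 125%/8⌋ = $11,034; SL = ⌊$60,619/7⌋ = $8,659 → take DB $11,034. Book value $59,585.
Year 3: DB = ⌊$59,585 × 125%/8⌋ = $9,310; SL = ⌊$49,585/6⌋ = $8,264 → take DB $9,310. Book value $50,275.
Year 4: DB = ⌊$50,275 × 125%/8⌋ = $7,855; SL = ⌊$40,275/5⌋ = $8,055 → take SL $8,055. Book value $42,220.
Year 5: DB = ⌊$42,220 × 125%/8⌋ = $6,596; SL = ⌊$32,220/4⌋ = $8,055 → take SL $8,055. Book value $34,165.
Year 6: DB = ⌊$34,165 × 125%/8⌋ = $5,338; SL = ⌊$24,165/3⌋ = $8,055 → take SL $8,055. Book value $26,110.
Year 7: DB = ⌊$26,110 × 125%/8⌋ = $4,079; SL = ⌊$16,110/2⌋ = $8,055 → take SL $8,055. Book value $18,055.
Year 8 (final): $18,055 − $10,000 = $8,055. Book value $10,000.

$8,055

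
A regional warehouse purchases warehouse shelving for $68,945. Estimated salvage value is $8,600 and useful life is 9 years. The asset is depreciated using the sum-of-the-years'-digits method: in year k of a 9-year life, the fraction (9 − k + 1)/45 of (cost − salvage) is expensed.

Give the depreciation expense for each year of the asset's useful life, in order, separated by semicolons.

$12,069; $10,728; $9,387; $8,046; $6,705; $5,364; $4,023; $2,682; $1,341

Depreciable base = $68,945 − $8,600 = $60,345.
Sum of the years' digits = 9+8+7+6+5+4+3+2+1 = 45.
Year 1: $60,345 × 9/45 = $12,069. Book value $56,876.
Year 2: $60,345 × 8/45 = $10,728. Book value $46,148.
Year 3: $60,345 × 7/45 = $9,387. Book value $36,761.
Year 4: $60,345 × 6/45 = $8,046. Book value $28,715.
Year 5: $60,345 × 5/45 = $6,705. Book value $22,010.
Year 6: $60,345 × 4/45 = $5,364. Book value $16,646.
Year 7: $60,345 × 3/45 = $4,023. Book value $12,623.
Year 8: $60,345 × 2/45 = $2,682. Book value $9,941.
Year 9: $60,345 × 1/45 = $1,341. Book value $8,600.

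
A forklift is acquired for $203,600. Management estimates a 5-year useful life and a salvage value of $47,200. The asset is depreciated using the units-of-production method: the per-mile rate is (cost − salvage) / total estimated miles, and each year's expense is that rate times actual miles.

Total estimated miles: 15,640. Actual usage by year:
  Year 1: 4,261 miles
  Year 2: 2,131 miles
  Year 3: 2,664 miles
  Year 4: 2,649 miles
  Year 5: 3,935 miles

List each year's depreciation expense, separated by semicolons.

Depreciable base = $203,600 − $47,200 = $156,400.
Rate = $156,400 / 15,640 miles = $10 per mile.
Year 1: 4,261 × $10 = $42,610. Book value $160,990.
Year 2: 2,131 × $10 = $21,310. Book value $139,680.
Year 3: 2,664 × $10 = $26,640. Book value $113,040.
Year 4: 2,649 × $10 = $26,490. Book value $86,550.
Year 5: 3,935 × $10 = $39,350. Book value $47,200.

$42,610; $21,310; $26,640; $26,490; $39,350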